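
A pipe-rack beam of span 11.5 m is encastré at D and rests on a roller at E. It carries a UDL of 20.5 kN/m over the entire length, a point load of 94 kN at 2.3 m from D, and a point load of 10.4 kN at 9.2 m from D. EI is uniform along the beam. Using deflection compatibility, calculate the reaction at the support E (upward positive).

Release the roller at E. Primary structure: cantilever fixed at D.
Primary-structure tip deflection at E by superposition:
  UDL 20.5: wL⁴/(8EI) = 44818/EI
  point load 94 at a = 2.3: Pa²(3L − a)/(6EI) = 2669/EI
  point load 10.4 at a = 9.2: Pa²(3L − a)/(6EI) = 3712/EI
  δ_0 = 51199/EI
Tip deflection under a unit load at E: L³/(3EI) = 507/EI.
The prop prevents deflection at E: R_E = δ_0/δ_{EE} = 51199/507 = 101 kN.

R_E = 101 kN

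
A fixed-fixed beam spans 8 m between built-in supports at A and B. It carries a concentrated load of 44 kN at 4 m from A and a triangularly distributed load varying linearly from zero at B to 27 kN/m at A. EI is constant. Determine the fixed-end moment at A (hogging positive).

Release both end moments; the primary structure is a simply-supported span AB with redundants M_A and M_B.
On the primary (simply-supported) span, the end slopes from the loading are:
  at A: point load 44 at a = 4: Pab(L + b)/(6LEI) = 176/EI
  at B: point load 44 at a = 4: Pab(L + a)/(6LEI) = 176/EI
  at A: triangular load, peak 27: w₀L³/(45EI) = 307.2/EI
  at B: triangular load, peak 27: 7w₀L³/(360EI) = 268.8/EI
  θ_A0 = 483.2/EI,  θ_B0 = 444.8/EI
Flexibility coefficients: a unit moment at one end gives L/(3EI) there and L/(6EI) at the far end, so f₁₁ = f₂₂ = 2.667/EI and f₁₂ = f₂₁ = 1.333/EI.
Compatibility — zero rotation at each built-in end:
  2.667 M_A + 1.333 M_B = 483.2
  1.333 M_A + 2.667 M_B = 444.8
Solving the pair gives M_A = 130.4 kN·m and M_B = 101.6 kN·m (hogging).

M_A = 130.4 kN·m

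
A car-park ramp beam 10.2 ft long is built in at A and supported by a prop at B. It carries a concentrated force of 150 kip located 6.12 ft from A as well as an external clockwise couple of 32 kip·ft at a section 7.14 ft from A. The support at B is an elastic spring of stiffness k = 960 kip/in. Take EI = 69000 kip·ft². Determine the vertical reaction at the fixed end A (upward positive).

Release the roller at B. Primary structure: cantilever fixed at A.
Free-end deflection of the primary structure under the applied loading (downward +):
  point load 150 at a = 6.12: Pa²(3L − a)/(6EI) = 22922/EI
  clockwise couple 32 at a = 7.14: M₀a(2L − a)/(2EI) = 1515/EI
  δ_0 = 24437/EI
Tip deflection under a unit load at B: L³/(3EI) = 353.7/EI.
With EI = 69000 kip·ft²: δ_0 = 0.35416 ft and δ_{BB} = 0.005127 ft/kip.
Compatibility — the spring shortens by R_B/k under the reaction it provides: δ_0 − R_B·δ_{BB} = R_B/k. With 1/k = 1/(960×12) ft/kip = 0.000087 ft/kip, R_B = δ_0 / (δ_{BB} + 1/k) = 0.35416 / (0.005127 + 0.000087) = 67.93 kip.
Vertical equilibrium: R_A = ΣP − R_B = 150 − 67.93 = 82.07 kip.

R_A = 82.07 kip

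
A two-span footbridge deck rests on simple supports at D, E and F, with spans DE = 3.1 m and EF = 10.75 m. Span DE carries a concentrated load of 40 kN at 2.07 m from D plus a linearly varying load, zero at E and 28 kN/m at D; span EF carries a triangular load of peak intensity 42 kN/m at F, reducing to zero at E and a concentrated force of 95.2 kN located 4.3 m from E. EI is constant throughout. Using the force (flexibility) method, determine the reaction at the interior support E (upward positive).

Take M_E as the redundant. Released structure: two simple spans DE and EF with a hinge at E.
Discontinuity in slope at E on the released structure — sum the simple-span end rotations:
  span DE: point load 40 at a = 2.07: Pab(L + a)/(6LEI) = 23.71/EI
  span DE: triangular load, peak 28: 7w₀L³/(360EI) = 16.22/EI
  span EF: triangular load, peak 42: 7w₀L³/(360EI) = 1015/EI
  span EF: point load 95.2 at a = 4.3: Pab(L + b)/(6LEI) = 704.1/EI
  relative rotation θ_0 = (39.92 + 1719)/EI = 1759/EI
A unit hogging moment at E produces rotation L₁/(3EI) + L₂/(3EI) = 4.617/EI.
Slope continuity at E: θ_0 = M_E·4.617/EI, so M_E = 1759/4.617 = 380.9 kN·m (hogging).
Span DE, ΣM about D with M_E applied at E: R_E^{DE}·3.1 = 127.6 + 380.9, so R_E^{DE} = 164.1 kN and R_D = 83.4 − 164.1 = -80.65 kN.
Span EF, ΣM about F: R_E^{EF}·10.75 = 1423 + 380.9, so R_E^{EF} = 167.8 kN and R_F = 320.9 − 167.8 = 153.1 kN.
R_E = 164.1 + 167.8 = 331.9 kN.

R_E = 331.9 kN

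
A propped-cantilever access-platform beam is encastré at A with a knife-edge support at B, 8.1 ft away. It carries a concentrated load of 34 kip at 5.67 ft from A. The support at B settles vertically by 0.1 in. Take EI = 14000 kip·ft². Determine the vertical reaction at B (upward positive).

R_B = 18.5 kip

Choose R_B as the redundant. The primary structure is the cantilever fixed at A.
Primary-structure tip deflection at B by superposition:
  point load 34 at a = 5.67: Pa²(3L − a)/(6EI) = 3394/EI
Flexibility coefficient — unit upward force at B: δ_{BB} = L³/(3EI) = 177.1/EI.
With EI = 14000 kip·ft²: δ_0 = 0.24243 ft and δ_{BB} = 0.012653 ft/kip.
Compatibility — the beam at B must follow the support down by 0.008333 ft: δ_0 − R_B·δ_{BB} = 0.008333, so R_B = (0.24243 − 0.008333)/0.012653 = 18.5 kip.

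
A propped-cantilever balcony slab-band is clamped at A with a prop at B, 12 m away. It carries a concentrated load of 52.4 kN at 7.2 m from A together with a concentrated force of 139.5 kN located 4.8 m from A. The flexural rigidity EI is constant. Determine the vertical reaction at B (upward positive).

R_B = 51.65 kN

Remove the prop at B; the released (primary) structure is a cantilever built in at A.
Downward deflection at the released point B due to the loads:
  point load 52.4 at a = 7.2: Pa²(3L − a)/(6EI) = 13039/EI
  point load 139.5 at a = 4.8: Pa²(3L − a)/(6EI) = 16713/EI
  δ_0 = 29752/EI
Tip deflection under a unit load at B: L³/(3EI) = 576/EI.
Compatibility at B: δ_0 − R_B·δ_{BB} = 0, so R_B = 29752/576 = 51.65 kN.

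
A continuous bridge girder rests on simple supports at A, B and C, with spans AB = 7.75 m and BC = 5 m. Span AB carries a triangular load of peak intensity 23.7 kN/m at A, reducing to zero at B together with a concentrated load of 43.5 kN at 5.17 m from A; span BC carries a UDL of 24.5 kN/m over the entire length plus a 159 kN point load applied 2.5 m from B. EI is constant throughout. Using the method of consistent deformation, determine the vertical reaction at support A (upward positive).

Take M_B as the redundant. Released structure: two simple spans AB and BC with a hinge at B.
Rotations at B on the released spans (each span's end-slope, ×1/EI):
  span AB: triangular load, peak 23.7: 7w₀L³/(360EI) = 214.5/EI
  span AB: point load 43.5 at a = 5.17: Pab(L + a)/(6LEI) = 161.2/EI
  span BC: UDL 24.5: wL³/(24EI) = 127.6/EI
  span BC: point load 159 at a = 2.5: Pab(L + b)/(6LEI) = 248.4/EI
  relative rotation θ_0 = (375.7 + 376)/EI = 751.8/EI
A unit hogging moment at B produces rotation L₁/(3EI) + L₂/(3EI) = 4.25/EI.
Compatibility: M_B·(L₁+L₂)/(3EI) = θ_0, giving M_B = 176.9 kN·m (hogging).
Span AB, ΣM about A with M_B applied at B: R_B^{AB}·7.75 = 462.1 + 176.9, so R_B^{AB} = 82.46 kN and R_A = 135.3 − 82.46 = 52.88 kN.

R_A = 52.88 kN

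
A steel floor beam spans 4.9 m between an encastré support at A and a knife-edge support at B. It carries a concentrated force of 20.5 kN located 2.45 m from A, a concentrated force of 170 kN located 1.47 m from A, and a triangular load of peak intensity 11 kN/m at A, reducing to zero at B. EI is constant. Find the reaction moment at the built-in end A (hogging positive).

M_A = 185.1 kN·m

Remove the prop at B; the released (primary) structure is a cantilever built in at A.
Downward deflection at the released point B due to the loads:
  point load 20.5 at a = 2.45: Pa²(3L − a)/(6EI) = 251.2/EI
  point load 170 at a = 1.47: Pa²(3L − a)/(6EI) = 810/EI
  triangular load, peak 11 at the fixed end: w₀L⁴/(30EI) = 211.4/EI
  δ_0 = 1273/EI
Flexibility coefficient — unit upward force at B: δ_{BB} = L³/(3EI) = 39.22/EI.
Compatibility at B: δ_0 − R_B·δ_{BB} = 0, so R_B = 1273/39.22 = 32.45 kN.
Moment equilibrium about A: M_A = Σ(load moments about A) − R_B·L = 344.1 − 32.45×4.9 = 185.1 kN·m.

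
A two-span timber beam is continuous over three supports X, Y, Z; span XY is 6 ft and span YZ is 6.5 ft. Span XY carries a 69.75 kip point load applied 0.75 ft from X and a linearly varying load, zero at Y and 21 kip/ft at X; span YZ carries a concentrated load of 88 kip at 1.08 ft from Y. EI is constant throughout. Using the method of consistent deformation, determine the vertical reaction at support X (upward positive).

R_X = 91.15 kip

Take M_Y as the redundant. Released structure: two simple spans XY and YZ with a hinge at Y.
End slopes at the hinge Y, treating each span as simply supported:
  span XY: point load 69.75 at a = 0.75: Pab(L + a)/(6LEI) = 51.5/EI
  span XY: triangular load, peak 21: 7w₀L³/(360EI) = 88.2/EI
  span YZ: point load 88 at a = 1.08: Pab(L + b)/(6LEI) = 157.4/EI
  relative rotation θ_0 = (139.7 + 157.4)/EI = 297.1/EI
A unit hogging moment at Y produces rotation L₁/(3EI) + L₂/(3EI) = 4.167/EI.
Compatibility: M_Y·(L₁+L₂)/(3EI) = θ_0, giving M_Y = 71.31 kip·ft (hogging).
Span XY, ΣM about X with M_Y applied at Y: R_Y^{XY}·6 = 178.3 + 71.31, so R_Y^{XY} = 41.6 kip and R_X = 132.8 − 41.6 = 91.15 kip.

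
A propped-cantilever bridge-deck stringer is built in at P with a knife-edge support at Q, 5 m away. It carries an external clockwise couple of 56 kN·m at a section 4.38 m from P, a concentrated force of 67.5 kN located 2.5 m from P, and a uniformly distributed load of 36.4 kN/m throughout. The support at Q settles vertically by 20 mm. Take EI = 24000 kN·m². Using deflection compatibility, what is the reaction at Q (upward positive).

R_Q = 94.37 kN

Remove the prop at Q; the released (primary) structure is a cantilever built in at P.
Deflection at Q on the released cantilever, summing each load's contribution:
  clockwise couple 56 at a = 4.38: M₀a(2L − a)/(2EI) = 689.2/EI
  point load 67.5 at a = 2.5: Pa²(3L − a)/(6EI) = 878.9/EI
  UDL 36.4: wL⁴/(8EI) = 2844/EI
  δ_0 = 4412/EI
Flexibility coefficient — unit upward force at Q: δ_{QQ} = L³/(3EI) = 41.67/EI.
With EI = 24000 kN·m²: δ_0 = 0.18383 m and δ_{QQ} = 0.001736 m/kN.
Compatibility — the beam at Q must follow the support down by 0.02 m: δ_0 − R_Q·δ_{QQ} = 0.02, so R_Q = (0.18383 − 0.02)/0.001736 = 94.37 kN.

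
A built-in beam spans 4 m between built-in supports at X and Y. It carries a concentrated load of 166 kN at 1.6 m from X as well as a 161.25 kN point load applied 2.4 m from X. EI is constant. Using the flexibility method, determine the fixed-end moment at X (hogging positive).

M_X = 157.5 kN·m

Release both end moments; the primary structure is a simply-supported span XY with redundants M_X and M_Y.
Simple-span end rotations at X and Y under the given loads:
  at X: point load 166 at a = 1.6: Pab(L + b)/(6LEI) = 170/EI
  at Y: point load 166 at a = 1.6: Pab(L + a)/(6LEI) = 148.7/EI
  at X: point load 161.25 at a = 2.4: Pab(L + b)/(6LEI) = 144.5/EI
  at Y: point load 161.25 at a = 2.4: Pab(L + a)/(6LEI) = 165.1/EI
  θ_X0 = 314.5/EI,  θ_Y0 = 313.9/EI
Flexibility coefficients: a unit moment at one end gives L/(3EI) there and L/(6EI) at the far end, so f₁₁ = f₂₂ = 1.333/EI and f₁₂ = f₂₁ = 0.6667/EI.
Compatibility — zero rotation at each built-in end:
  1.333 M_X + 0.6667 M_Y = 314.5
  0.6667 M_X + 1.333 M_Y = 313.9
Solving the pair gives M_X = 157.5 kN·m and M_Y = 156.6 kN·m (hogging).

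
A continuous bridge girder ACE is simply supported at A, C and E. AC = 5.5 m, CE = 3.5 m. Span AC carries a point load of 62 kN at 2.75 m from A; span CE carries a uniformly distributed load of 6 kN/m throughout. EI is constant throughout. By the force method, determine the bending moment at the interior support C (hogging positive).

M_C = 42.65 kN·m

Take M_C as the redundant. Released structure: two simple spans AC and CE with a hinge at C.
Discontinuity in slope at C on the released structure — sum the simple-span end rotations:
  span AC: point load 62 at a = 2.75: Pab(L + a)/(6LEI) = 117.2/EI
  span CE: UDL 6: wL³/(24EI) = 10.72/EI
  relative rotation θ_0 = (117.2 + 10.72)/EI = 127.9/EI
A unit hogging moment at C produces rotation L₁/(3EI) + L₂/(3EI) = 3/EI.
Slope continuity at C: θ_0 = M_C·3/EI, so M_C = 127.9/3 = 42.65 kN·m (hogging).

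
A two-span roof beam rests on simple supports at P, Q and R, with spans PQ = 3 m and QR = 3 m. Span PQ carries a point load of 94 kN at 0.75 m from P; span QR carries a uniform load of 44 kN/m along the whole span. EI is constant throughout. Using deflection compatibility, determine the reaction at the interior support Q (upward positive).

R_Q = 117 kN

Release continuity at Q by inserting a hinge; the redundant is the internal moment M_Q. The primary structure is two simply-supported spans PQ and QR.
End slopes at the hinge Q, treating each span as simply supported:
  span PQ: point load 94 at a = 0.75: Pab(L + a)/(6LEI) = 33.05/EI
  span QR: UDL 44: wL³/(24EI) = 49.5/EI
  relative rotation θ_0 = (33.05 + 49.5)/EI = 82.55/EI
A unit hogging moment at Q produces rotation L₁/(3EI) + L₂/(3EI) = 2/EI.
Slope continuity at Q: θ_0 = M_Q·2/EI, so M_Q = 82.55/2 = 41.27 kN·m (hogging).
Span PQ, ΣM about P with M_Q applied at Q: R_Q^{PQ}·3 = 70.5 + 41.27, so R_Q^{PQ} = 37.26 kN and R_P = 94 − 37.26 = 56.74 kN.
Span QR, ΣM about R: R_Q^{QR}·3 = 198 + 41.27, so R_Q^{QR} = 79.76 kN and R_R = 132 − 79.76 = 52.24 kN.
R_Q = 37.26 + 79.76 = 117 kN.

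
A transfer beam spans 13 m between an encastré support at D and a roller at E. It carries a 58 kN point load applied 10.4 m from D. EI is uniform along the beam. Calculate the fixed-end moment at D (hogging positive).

M_D = 72.38 kN·m

Remove the prop at E; the released (primary) structure is a cantilever built in at D.
Free-end deflection of the primary structure under the applied loading (downward +):
  point load 58 at a = 10.4: Pa²(3L − a)/(6EI) = 29903/EI
Tip deflection under a unit load at E: L³/(3EI) = 732.3/EI.
The prop prevents deflection at E: R_E = δ_0/δ_{EE} = 29903/732.3 = 40.83 kN.
Moment equilibrium about D: M_D = Σ(load moments about D) − R_E·L = 603.2 − 40.83×13 = 72.38 kN·m.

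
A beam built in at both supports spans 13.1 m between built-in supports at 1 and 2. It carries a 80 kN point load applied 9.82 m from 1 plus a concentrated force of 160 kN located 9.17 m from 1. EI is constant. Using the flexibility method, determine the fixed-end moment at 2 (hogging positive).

M_2 = 455.6 kN·m

Take the two fixed-end moments M_1, M_2 as redundants; the released structure is the simple span 12.
On the primary (simply-supported) span, the end slopes from the loading are:
  at 1: point load 80 at a = 9.82: Pab(L + b)/(6LEI) = 537/EI
  at 2: point load 80 at a = 9.82: Pab(L + a)/(6LEI) = 751.4/EI
  at 1: point load 160 at a = 9.17: Pab(L + b)/(6LEI) = 1249/EI
  at 2: point load 160 at a = 9.17: Pab(L + a)/(6LEI) = 1634/EI
  θ_10 = 1786/EI,  θ_20 = 2385/EI
Flexibility coefficients: a unit moment at one end gives L/(3EI) there and L/(6EI) at the far end, so f₁₁ = f₂₂ = 4.367/EI and f₁₂ = f₂₁ = 2.183/EI.
Compatibility — zero rotation at each built-in end:
  4.367 M_1 + 2.183 M_2 = 1786
  2.183 M_1 + 4.367 M_2 = 2385
Solving the pair gives M_1 = 181.3 kN·m and M_2 = 455.6 kN·m (hogging).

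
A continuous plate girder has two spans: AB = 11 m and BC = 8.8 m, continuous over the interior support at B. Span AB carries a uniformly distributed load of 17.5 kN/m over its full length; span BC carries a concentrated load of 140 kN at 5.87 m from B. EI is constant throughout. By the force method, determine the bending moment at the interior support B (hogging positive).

Take M_B as the redundant. Released structure: two simple spans AB and BC with a hinge at B.
Rotations at B on the released spans (each span's end-slope, ×1/EI):
  span AB: UDL 17.5: wL³/(24EI) = 970.5/EI
  span BC: point load 140 at a = 5.87: Pab(L + b)/(6LEI) = 534.9/EI
  relative rotation θ_0 = (970.5 + 534.9)/EI = 1505/EI
A unit hogging moment at B produces rotation L₁/(3EI) + L₂/(3EI) = 6.6/EI.
Compatibility: M_B·(L₁+L₂)/(3EI) = θ_0, giving M_B = 228.1 kN·m (hogging).

M_B = 228.1 kN·m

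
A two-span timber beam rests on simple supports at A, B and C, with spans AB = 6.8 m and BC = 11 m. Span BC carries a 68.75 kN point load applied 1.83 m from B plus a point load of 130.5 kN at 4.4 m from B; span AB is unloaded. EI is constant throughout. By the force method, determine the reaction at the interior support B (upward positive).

Release continuity at B by inserting a hinge; the redundant is the internal moment M_B. The primary structure is two simply-supported spans AB and BC.
End slopes at the hinge B, treating each span as simply supported:
  span BC: point load 68.75 at a = 1.83: Pab(L + b)/(6LEI) = 352.6/EI
  span BC: point load 130.5 at a = 4.4: Pab(L + b)/(6LEI) = 1011/EI
  relative rotation θ_0 = (0 + 1363)/EI = 1363/EI
A unit hogging moment at B produces rotation L₁/(3EI) + L₂/(3EI) = 5.933/EI.
Compatibility: M_B·(L₁+L₂)/(3EI) = θ_0, giving M_B = 229.7 kN·m (hogging).
Span AB, ΣM about A with M_B applied at B: R_B^{AB}·6.8 = 0 + 229.7, so R_B^{AB} = 33.79 kN and R_A = 0 − 33.79 = -33.79 kN.
Span BC, ΣM about C: R_B^{BC}·11 = 1492 + 229.7, so R_B^{BC} = 156.5 kN and R_C = 199.2 − 156.5 = 42.75 kN.
R_B = 33.79 + 156.5 = 190.3 kN.

R_B = 190.3 kN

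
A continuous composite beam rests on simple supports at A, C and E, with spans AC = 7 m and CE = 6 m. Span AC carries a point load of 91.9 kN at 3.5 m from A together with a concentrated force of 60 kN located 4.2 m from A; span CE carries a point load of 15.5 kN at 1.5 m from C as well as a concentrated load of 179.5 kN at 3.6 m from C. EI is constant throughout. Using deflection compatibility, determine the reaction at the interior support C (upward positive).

R_C = 226.9 kN

Release continuity at C by inserting a hinge; the redundant is the internal moment M_C. The primary structure is two simply-supported spans AC and CE.
End slopes at the hinge C, treating each span as simply supported:
  span AC: point load 91.9 at a = 3.5: Pab(L + a)/(6LEI) = 281.4/EI
  span AC: point load 60 at a = 4.2: Pab(L + a)/(6LEI) = 188.2/EI
  span CE: point load 15.5 at a = 1.5: Pab(L + b)/(6LEI) = 30.52/EI
  span CE: point load 179.5 at a = 3.6: Pab(L + b)/(6LEI) = 361.9/EI
  relative rotation θ_0 = (469.6 + 392.4)/EI = 862/EI
A unit hogging moment at C produces rotation L₁/(3EI) + L₂/(3EI) = 4.333/EI.
Slope continuity at C: θ_0 = M_C·4.333/EI, so M_C = 862/4.333 = 198.9 kN·m (hogging).
Span AC, ΣM about A with M_C applied at C: R_C^{AC}·7 = 573.6 + 198.9, so R_C^{AC} = 110.4 kN and R_A = 151.9 − 110.4 = 41.53 kN.
Span CE, ΣM about E: R_C^{CE}·6 = 500.6 + 198.9, so R_C^{CE} = 116.6 kN and R_E = 195 − 116.6 = 78.42 kN.
R_C = 110.4 + 116.6 = 226.9 kN.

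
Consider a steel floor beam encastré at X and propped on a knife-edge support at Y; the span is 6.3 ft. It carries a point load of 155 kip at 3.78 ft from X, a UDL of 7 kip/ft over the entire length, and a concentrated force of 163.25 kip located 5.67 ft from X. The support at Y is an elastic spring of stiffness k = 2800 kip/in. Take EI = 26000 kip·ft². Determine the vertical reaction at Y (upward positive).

R_Y = 220.3 kip

Choose R_Y as the redundant. The primary structure is the cantilever fixed at X.
Deflection at Y on the released cantilever, summing each load's contribution:
  point load 155 at a = 3.78: Pa²(3L − a)/(6EI) = 5581/EI
  UDL 7: wL⁴/(8EI) = 1378/EI
  point load 163.25 at a = 5.67: Pa²(3L − a)/(6EI) = 11573/EI
  δ_0 = 18532/EI
Flexibility coefficient — unit upward force at Y: δ_{YY} = L³/(3EI) = 83.35/EI.
With EI = 26000 kip·ft²: δ_0 = 0.71277 ft and δ_{YY} = 0.003206 ft/kip.
Compatibility — the spring shortens by R_Y/k under the reaction it provides: δ_0 − R_Y·δ_{YY} = R_Y/k. With 1/k = 1/(2800×12) ft/kip = 0.00003 ft/kip, R_Y = δ_0 / (δ_{YY} + 1/k) = 0.71277 / (0.003206 + 0.00003) = 220.3 kip.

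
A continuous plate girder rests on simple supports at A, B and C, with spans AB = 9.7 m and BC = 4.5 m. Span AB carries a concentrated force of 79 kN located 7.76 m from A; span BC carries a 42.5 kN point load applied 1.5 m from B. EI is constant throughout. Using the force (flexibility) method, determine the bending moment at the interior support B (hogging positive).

Take M_B as the redundant. Released structure: two simple spans AB and BC with a hinge at B.
Discontinuity in slope at B on the released structure — sum the simple-span end rotations:
  span AB: point load 79 at a = 7.76: Pab(L + a)/(6LEI) = 356.8/EI
  span BC: point load 42.5 at a = 1.5: Pab(L + b)/(6LEI) = 53.12/EI
  relative rotation θ_0 = (356.8 + 53.12)/EI = 409.9/EI
A unit hogging moment at B produces rotation L₁/(3EI) + L₂/(3EI) = 4.733/EI.
Compatibility: M_B·(L₁+L₂)/(3EI) = θ_0, giving M_B = 86.6 kN·m (hogging).

M_B = 86.6 kN·m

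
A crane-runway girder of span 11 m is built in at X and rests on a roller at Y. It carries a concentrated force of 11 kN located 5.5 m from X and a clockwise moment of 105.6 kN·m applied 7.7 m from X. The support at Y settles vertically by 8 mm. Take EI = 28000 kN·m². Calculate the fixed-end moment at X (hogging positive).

Choose R_Y as the redundant. The primary structure is the cantilever fixed at X.
Free-end deflection of the primary structure under the applied loading (downward +):
  point load 11 at a = 5.5: Pa²(3L − a)/(6EI) = 1525/EI
  clockwise couple 105.6 at a = 7.7: M₀a(2L − a)/(2EI) = 5814/EI
  δ_0 = 7339/EI
Tip deflection under a unit load at Y: L³/(3EI) = 443.7/EI.
With EI = 28000 kN·m²: δ_0 = 0.2621 m and δ_{YY} = 0.015845 m/kN.
Compatibility — the beam at Y must follow the support down by 0.008 m: δ_0 − R_Y·δ_{YY} = 0.008, so R_Y = (0.2621 − 0.008)/0.015845 = 16.04 kN.
Moment equilibrium about X: M_X = Σ(load moments about X) − R_Y·L = 166.1 − 16.04×11 = -10.3 kN·m.

M_X = -10.3 kN·m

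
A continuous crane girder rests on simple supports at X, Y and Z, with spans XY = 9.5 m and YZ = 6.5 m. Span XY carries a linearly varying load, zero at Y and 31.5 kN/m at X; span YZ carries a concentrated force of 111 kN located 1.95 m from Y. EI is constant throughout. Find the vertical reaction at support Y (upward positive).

R_Y = 166.6 kN

Insert a hinge at Y; M_Y is the redundant, and each span becomes simply supported.
End slopes at the hinge Y, treating each span as simply supported:
  span XY: triangular load, peak 31.5: 7w₀L³/(360EI) = 525.1/EI
  span YZ: point load 111 at a = 1.95: Pab(L + b)/(6LEI) = 279/EI
  relative rotation θ_0 = (525.1 + 279)/EI = 804.2/EI
A unit hogging moment at Y produces rotation L₁/(3EI) + L₂/(3EI) = 5.333/EI.
Slope continuity at Y: θ_0 = M_Y·5.333/EI, so M_Y = 804.2/5.333 = 150.8 kN·m (hogging).
Span XY, ΣM about X with M_Y applied at Y: R_Y^{XY}·9.5 = 473.8 + 150.8, so R_Y^{XY} = 65.75 kN and R_X = 149.6 − 65.75 = 83.88 kN.
Span YZ, ΣM about Z: R_Y^{YZ}·6.5 = 505.1 + 150.8, so R_Y^{YZ} = 100.9 kN and R_Z = 111 − 100.9 = 10.1 kN.
R_Y = 65.75 + 100.9 = 166.6 kN.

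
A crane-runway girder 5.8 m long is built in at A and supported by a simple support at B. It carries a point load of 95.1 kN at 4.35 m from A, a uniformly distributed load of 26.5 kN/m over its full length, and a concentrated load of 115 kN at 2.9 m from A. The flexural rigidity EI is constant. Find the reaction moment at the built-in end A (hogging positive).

M_A = 301.1 kN·m

Take the reaction at B as the redundant and release it; the primary structure is a cantilever fixed at A.
Primary-structure tip deflection at B by superposition:
  point load 95.1 at a = 4.35: Pa²(3L − a)/(6EI) = 3914/EI
  UDL 26.5: wL⁴/(8EI) = 3749/EI
  point load 115 at a = 2.9: Pa²(3L − a)/(6EI) = 2337/EI
  δ_0 = 10000/EI
Flexibility coefficient — unit upward force at B: δ_{BB} = L³/(3EI) = 65.04/EI.
The prop prevents deflection at B: R_B = δ_0/δ_{BB} = 10000/65.04 = 153.8 kN.
Moment equilibrium about A: M_A = Σ(load moments about A) − R_B·L = 1193 − 153.8×5.8 = 301.1 kN·m.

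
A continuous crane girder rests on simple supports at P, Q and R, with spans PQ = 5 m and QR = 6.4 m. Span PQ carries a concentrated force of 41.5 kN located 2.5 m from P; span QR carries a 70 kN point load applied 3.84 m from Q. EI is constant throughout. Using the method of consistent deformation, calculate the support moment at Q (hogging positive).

Release continuity at Q by inserting a hinge; the redundant is the internal moment M_Q. The primary structure is two simply-supported spans PQ and QR.
Discontinuity in slope at Q on the released structure — sum the simple-span end rotations:
  span PQ: point load 41.5 at a = 2.5: Pab(L + a)/(6LEI) = 64.84/EI
  span QR: point load 70 at a = 3.84: Pab(L + b)/(6LEI) = 160.6/EI
  relative rotation θ_0 = (64.84 + 160.6)/EI = 225.4/EI
A unit hogging moment at Q produces rotation L₁/(3EI) + L₂/(3EI) = 3.8/EI.
Compatibility: M_Q·(L₁+L₂)/(3EI) = θ_0, giving M_Q = 59.32 kN·m (hogging).

M_Q = 59.32 kN·m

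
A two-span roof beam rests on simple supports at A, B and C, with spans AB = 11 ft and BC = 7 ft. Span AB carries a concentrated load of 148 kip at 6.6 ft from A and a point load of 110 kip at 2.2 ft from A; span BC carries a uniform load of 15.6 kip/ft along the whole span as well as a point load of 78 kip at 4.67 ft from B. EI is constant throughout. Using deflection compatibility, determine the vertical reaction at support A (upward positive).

Insert a hinge at B; M_B is the redundant, and each span becomes simply supported.
Rotations at B on the released spans (each span's end-slope, ×1/EI):
  span AB: point load 148 at a = 6.6: Pab(L + a)/(6LEI) = 1146/EI
  span AB: point load 110 at a = 2.2: Pab(L + a)/(6LEI) = 425.9/EI
  span BC: UDL 15.6: wL³/(24EI) = 222.9/EI
  span BC: point load 78 at a = 4.67: Pab(L + b)/(6LEI) = 188.5/EI
  relative rotation θ_0 = (1572 + 411.5)/EI = 1984/EI
A unit hogging moment at B produces rotation L₁/(3EI) + L₂/(3EI) = 6/EI.
Slope continuity at B: θ_0 = M_B·6/EI, so M_B = 1984/6 = 330.6 kip·ft (hogging).
Span AB, ΣM about A with M_B applied at B: R_B^{AB}·11 = 1219 + 330.6, so R_B^{AB} = 140.9 kip and R_A = 258 − 140.9 = 117.1 kip.

R_A = 117.1 kip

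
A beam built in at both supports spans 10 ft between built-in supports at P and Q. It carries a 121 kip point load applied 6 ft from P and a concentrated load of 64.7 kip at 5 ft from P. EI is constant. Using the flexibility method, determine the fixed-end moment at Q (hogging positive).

M_Q = 255.1 kip·ft

Take the two fixed-end moments M_P, M_Q as redundants; the released structure is the simple span PQ.
On the primary (simply-supported) span, the end slopes from the loading are:
  at P: point load 121 at a = 6: Pab(L + b)/(6LEI) = 677.6/EI
  at Q: point load 121 at a = 6: Pab(L + a)/(6LEI) = 774.4/EI
  at P: point load 64.7 at a = 5: Pab(L + b)/(6LEI) = 404.4/EI
  at Q: point load 64.7 at a = 5: Pab(L + a)/(6LEI) = 404.4/EI
  θ_P0 = 1082/EI,  θ_Q0 = 1179/EI
Flexibility coefficients: a unit moment at one end gives L/(3EI) there and L/(6EI) at the far end, so f₁₁ = f₂₂ = 3.333/EI and f₁₂ = f₂₁ = 1.667/EI.
Compatibility — zero rotation at each built-in end:
  3.333 M_P + 1.667 M_Q = 1082
  1.667 M_P + 3.333 M_Q = 1179
Solving the pair gives M_P = 197 kip·ft and M_Q = 255.1 kip·ft (hogging).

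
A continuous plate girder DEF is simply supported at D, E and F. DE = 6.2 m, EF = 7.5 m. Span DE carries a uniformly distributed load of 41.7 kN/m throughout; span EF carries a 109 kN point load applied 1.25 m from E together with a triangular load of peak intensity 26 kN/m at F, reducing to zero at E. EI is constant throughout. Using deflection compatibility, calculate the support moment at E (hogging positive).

M_E = 194.4 kN·m

Take M_E as the redundant. Released structure: two simple spans DE and EF with a hinge at E.
Discontinuity in slope at E on the released structure — sum the simple-span end rotations:
  span DE: UDL 41.7: wL³/(24EI) = 414.1/EI
  span EF: point load 109 at a = 1.25: Pab(L + b)/(6LEI) = 260.2/EI
  span EF: triangular load, peak 26: 7w₀L³/(360EI) = 213.3/EI
  relative rotation θ_0 = (414.1 + 473.5)/EI = 887.6/EI
A unit hogging moment at E produces rotation L₁/(3EI) + L₂/(3EI) = 4.567/EI.
Compatibility: M_E·(L₁+L₂)/(3EI) = θ_0, giving M_E = 194.4 kN·m (hogging).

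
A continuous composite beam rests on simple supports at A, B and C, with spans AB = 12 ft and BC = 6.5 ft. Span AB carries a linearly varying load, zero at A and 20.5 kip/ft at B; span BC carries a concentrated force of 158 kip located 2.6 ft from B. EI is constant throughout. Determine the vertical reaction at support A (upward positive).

Release continuity at B by inserting a hinge; the redundant is the internal moment M_B. The primary structure is two simply-supported spans AB and BC.
Rotations at B on the released spans (each span's end-slope, ×1/EI):
  span AB: triangular load, peak 20.5: w₀L³/(45EI) = 787.2/EI
  span BC: point load 158 at a = 2.6: Pab(L + b)/(6LEI) = 427.2/EI
  relative rotation θ_0 = (787.2 + 427.2)/EI = 1214/EI
A unit hogging moment at B produces rotation L₁/(3EI) + L₂/(3EI) = 6.167/EI.
Slope continuity at B: θ_0 = M_B·6.167/EI, so M_B = 1214/6.167 = 196.9 kip·ft (hogging).
Span AB, ΣM about A with M_B applied at B: R_B^{AB}·12 = 984 + 196.9, so R_B^{AB} = 98.41 kip and R_A = 123 − 98.41 = 24.59 kip.

R_A = 24.59 kip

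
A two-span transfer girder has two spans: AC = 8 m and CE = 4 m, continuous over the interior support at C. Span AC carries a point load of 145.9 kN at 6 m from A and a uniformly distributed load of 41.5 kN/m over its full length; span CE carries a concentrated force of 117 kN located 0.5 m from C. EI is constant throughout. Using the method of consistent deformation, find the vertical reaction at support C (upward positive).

Insert a hinge at C; M_C is the redundant, and each span becomes simply supported.
End slopes at the hinge C, treating each span as simply supported:
  span AC: point load 145.9 at a = 6: Pab(L + a)/(6LEI) = 510.6/EI
  span AC: UDL 41.5: wL³/(24EI) = 885.3/EI
  span CE: point load 117 at a = 0.5: Pab(L + b)/(6LEI) = 63.98/EI
  relative rotation θ_0 = (1396 + 63.98)/EI = 1460/EI
A unit hogging moment at C produces rotation L₁/(3EI) + L₂/(3EI) = 4/EI.
Compatibility: M_C·(L₁+L₂)/(3EI) = θ_0, giving M_C = 365 kN·m (hogging).
Span AC, ΣM about A with M_C applied at C: R_C^{AC}·8 = 2203 + 365, so R_C^{AC} = 321 kN and R_A = 477.9 − 321 = 156.9 kN.
Span CE, ΣM about E: R_C^{CE}·4 = 409.5 + 365, so R_C^{CE} = 193.6 kN and R_E = 117 − 193.6 = -76.62 kN.
R_C = 321 + 193.6 = 514.7 kN.

R_C = 514.7 kN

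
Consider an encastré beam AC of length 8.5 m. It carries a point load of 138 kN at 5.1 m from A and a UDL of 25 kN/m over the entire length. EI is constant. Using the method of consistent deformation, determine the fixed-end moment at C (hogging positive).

M_C = 319.4 kN·m

Take the two fixed-end moments M_A, M_C as redundants; the released structure is the simple span AC.
On the primary (simply-supported) span, the end slopes from the loading are:
  at A: point load 138 at a = 5.1: Pab(L + b)/(6LEI) = 558.3/EI
  at C: point load 138 at a = 5.1: Pab(L + a)/(6LEI) = 638.1/EI
  at A: UDL 25: wL³/(24EI) = 639.7/EI
  at C: UDL 25: wL³/(24EI) = 639.7/EI
  θ_A0 = 1198/EI,  θ_C0 = 1278/EI
Flexibility coefficients: a unit moment at one end gives L/(3EI) there and L/(6EI) at the far end, so f₁₁ = f₂₂ = 2.833/EI and f₁₂ = f₂₁ = 1.417/EI.
Compatibility — zero rotation at each built-in end:
  2.833 M_A + 1.417 M_C = 1198
  1.417 M_A + 2.833 M_C = 1278
Solving the pair gives M_A = 263.1 kN·m and M_C = 319.4 kN·m (hogging).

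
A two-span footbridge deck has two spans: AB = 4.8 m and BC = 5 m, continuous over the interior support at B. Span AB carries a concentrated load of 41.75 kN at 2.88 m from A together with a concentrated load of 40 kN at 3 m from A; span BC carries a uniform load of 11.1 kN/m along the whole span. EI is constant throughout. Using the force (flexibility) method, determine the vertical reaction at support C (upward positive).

R_C = 16.86 kN

Release continuity at B by inserting a hinge; the redundant is the internal moment M_B. The primary structure is two simply-supported spans AB and BC.
Discontinuity in slope at B on the released structure — sum the simple-span end rotations:
  span AB: point load 41.75 at a = 2.88: Pab(L + a)/(6LEI) = 61.56/EI
  span AB: point load 40 at a = 3: Pab(L + a)/(6LEI) = 58.5/EI
  span BC: UDL 11.1: wL³/(24EI) = 57.81/EI
  relative rotation θ_0 = (120.1 + 57.81)/EI = 177.9/EI
A unit hogging moment at B produces rotation L₁/(3EI) + L₂/(3EI) = 3.267/EI.
Compatibility: M_B·(L₁+L₂)/(3EI) = θ_0, giving M_B = 54.45 kN·m (hogging).
Span BC, ΣM about C: R_B^{BC}·5 = 138.8 + 54.45, so R_B^{BC} = 38.64 kN and R_C = 55.5 − 38.64 = 16.86 kN.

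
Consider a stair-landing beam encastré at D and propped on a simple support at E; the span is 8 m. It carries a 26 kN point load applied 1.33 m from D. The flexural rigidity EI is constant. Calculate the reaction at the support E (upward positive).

R_E = 1.018 kN

Take the reaction at E as the redundant and release it; the primary structure is a cantilever fixed at D.
Downward deflection at the released point E due to the loads:
  point load 26 at a = 1.33: Pa²(3L − a)/(6EI) = 173.8/EI
Flexibility coefficient — unit upward force at E: δ_{EE} = L³/(3EI) = 170.7/EI.
Compatibility at E: δ_0 − R_E·δ_{EE} = 0, so R_E = 173.8/170.7 = 1.018 kN.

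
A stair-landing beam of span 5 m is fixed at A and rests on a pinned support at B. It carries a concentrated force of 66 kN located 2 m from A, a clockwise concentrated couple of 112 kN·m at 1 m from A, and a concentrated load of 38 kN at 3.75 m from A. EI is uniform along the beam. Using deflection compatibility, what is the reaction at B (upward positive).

Take the reaction at B as the redundant and release it; the primary structure is a cantilever fixed at A.
Downward deflection at the released point B due to the loads:
  point load 66 at a = 2: Pa²(3L − a)/(6EI) = 572/EI
  clockwise couple 112 at a = 1: M₀a(2L − a)/(2EI) = 504/EI
  point load 38 at a = 3.75: Pa²(3L − a)/(6EI) = 1002/EI
  δ_0 = 2078/EI
Flexibility coefficient — unit upward force at B: δ_{BB} = L³/(3EI) = 41.67/EI.
The prop prevents deflection at B: R_B = δ_0/δ_{BB} = 2078/41.67 = 49.87 kN.

R_B = 49.87 kN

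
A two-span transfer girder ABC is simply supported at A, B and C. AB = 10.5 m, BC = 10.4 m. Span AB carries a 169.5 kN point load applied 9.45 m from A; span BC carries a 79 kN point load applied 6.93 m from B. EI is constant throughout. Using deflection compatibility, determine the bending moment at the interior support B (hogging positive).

M_B = 137.1 kN·m

Insert a hinge at B; M_B is the redundant, and each span becomes simply supported.
Discontinuity in slope at B on the released structure — sum the simple-span end rotations:
  span AB: point load 169.5 at a = 9.45: Pab(L + a)/(6LEI) = 532.6/EI
  span BC: point load 79 at a = 6.93: Pab(L + b)/(6LEI) = 422.3/EI
  relative rotation θ_0 = (532.6 + 422.3)/EI = 954.9/EI
A unit hogging moment at B produces rotation L₁/(3EI) + L₂/(3EI) = 6.967/EI.
Compatibility: M_B·(L₁+L₂)/(3EI) = θ_0, giving M_B = 137.1 kN·m (hogging).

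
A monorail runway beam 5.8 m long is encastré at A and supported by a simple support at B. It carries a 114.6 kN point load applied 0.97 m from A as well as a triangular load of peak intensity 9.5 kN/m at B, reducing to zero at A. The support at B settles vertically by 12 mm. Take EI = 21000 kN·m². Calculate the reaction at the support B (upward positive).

Take the reaction at B as the redundant and release it; the primary structure is a cantilever fixed at A.
Deflection at B on the released cantilever, summing each load's contribution:
  point load 114.6 at a = 0.97: Pa²(3L − a)/(6EI) = 295.3/EI
  triangular load, peak 9.5 at the free end: 11w₀L⁴/(120EI) = 985.5/EI
  δ_0 = 1281/EI
Flexibility coefficient — unit upward force at B: δ_{BB} = L³/(3EI) = 65.04/EI.
With EI = 21000 kN·m²: δ_0 = 0.060988 m and δ_{BB} = 0.003097 m/kN.
Compatibility — the beam at B must follow the support down by 0.012 m: δ_0 − R_B·δ_{BB} = 0.012, so R_B = (0.060988 − 0.012)/0.003097 = 15.82 kN.

R_B = 15.82 kN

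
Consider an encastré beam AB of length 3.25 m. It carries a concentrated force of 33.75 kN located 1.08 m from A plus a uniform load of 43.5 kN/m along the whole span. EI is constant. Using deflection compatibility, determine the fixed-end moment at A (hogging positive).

M_A = 54.54 kN·m

Take the two fixed-end moments M_A, M_B as redundants; the released structure is the simple span AB.
Simple-span end rotations at A and B under the given loads:
  at A: point load 33.75 at a = 1.08: Pab(L + b)/(6LEI) = 21.98/EI
  at B: point load 33.75 at a = 1.08: Pab(L + a)/(6LEI) = 17.56/EI
  at A: UDL 43.5: wL³/(24EI) = 62.22/EI
  at B: UDL 43.5: wL³/(24EI) = 62.22/EI
  θ_A0 = 84.2/EI,  θ_B0 = 79.78/EI
Flexibility coefficients: a unit moment at one end gives L/(3EI) there and L/(6EI) at the far end, so f₁₁ = f₂₂ = 1.083/EI and f₁₂ = f₂₁ = 0.5417/EI.
Compatibility — zero rotation at each built-in end:
  1.083 M_A + 0.5417 M_B = 84.2
  0.5417 M_A + 1.083 M_B = 79.78
Solving the pair gives M_A = 54.54 kN·m and M_B = 46.38 kN·m (hogging).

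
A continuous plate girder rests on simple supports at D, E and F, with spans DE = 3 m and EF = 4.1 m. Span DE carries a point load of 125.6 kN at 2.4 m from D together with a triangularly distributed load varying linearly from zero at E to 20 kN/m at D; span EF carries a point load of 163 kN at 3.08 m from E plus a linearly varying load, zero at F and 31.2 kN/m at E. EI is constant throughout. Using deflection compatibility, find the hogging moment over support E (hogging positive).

M_E = 92.59 kN·m

Release continuity at E by inserting a hinge; the redundant is the internal moment M_E. The primary structure is two simply-supported spans DE and EF.
Discontinuity in slope at E on the released structure — sum the simple-span end rotations:
  span DE: point load 125.6 at a = 2.4: Pab(L + a)/(6LEI) = 54.26/EI
  span DE: triangular load, peak 20: 7w₀L³/(360EI) = 10.5/EI
  span EF: point load 163 at a = 3.08: Pab(L + b)/(6LEI) = 106.6/EI
  span EF: triangular load, peak 31.2: w₀L³/(45EI) = 47.79/EI
  relative rotation θ_0 = (64.76 + 154.4)/EI = 219.1/EI
A unit hogging moment at E produces rotation L₁/(3EI) + L₂/(3EI) = 2.367/EI.
Slope continuity at E: θ_0 = M_E·2.367/EI, so M_E = 219.1/2.367 = 92.59 kN·m (hogging).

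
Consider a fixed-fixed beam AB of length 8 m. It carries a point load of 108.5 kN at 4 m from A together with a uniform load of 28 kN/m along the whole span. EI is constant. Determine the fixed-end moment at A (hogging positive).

M_A = 257.8 kN·m

Take the two fixed-end moments M_A, M_B as redundants; the released structure is the simple span AB.
End rotations of the released simple span under the applied load (×1/EI):
  at A: point load 108.5 at a = 4: Pab(L + b)/(6LEI) = 434/EI
  at B: point load 108.5 at a = 4: Pab(L + a)/(6LEI) = 434/EI
  at A: UDL 28: wL³/(24EI) = 597.3/EI
  at B: UDL 28: wL³/(24EI) = 597.3/EI
  θ_A0 = 1031/EI,  θ_B0 = 1031/EI
Flexibility coefficients: a unit moment at one end gives L/(3EI) there and L/(6EI) at the far end, so f₁₁ = f₂₂ = 2.667/EI and f₁₂ = f₂₁ = 1.333/EI.
Compatibility — zero rotation at each built-in end:
  2.667 M_A + 1.333 M_B = 1031
  1.333 M_A + 2.667 M_B = 1031
Solving the pair gives M_A = 257.8 kN·m and M_B = 257.8 kN·m (hogging).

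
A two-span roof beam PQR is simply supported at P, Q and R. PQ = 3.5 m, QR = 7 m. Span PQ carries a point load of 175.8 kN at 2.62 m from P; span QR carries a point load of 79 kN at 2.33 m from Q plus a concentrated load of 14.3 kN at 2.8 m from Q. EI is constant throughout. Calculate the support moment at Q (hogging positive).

Release continuity at Q by inserting a hinge; the redundant is the internal moment M_Q. The primary structure is two simply-supported spans PQ and QR.
Rotations at Q on the released spans (each span's end-slope, ×1/EI):
  span PQ: point load 175.8 at a = 2.62: Pab(L + a)/(6LEI) = 118.1/EI
  span QR: point load 79 at a = 2.33: Pab(L + b)/(6LEI) = 238.8/EI
  span QR: point load 14.3 at a = 2.8: Pab(L + b)/(6LEI) = 44.84/EI
  relative rotation θ_0 = (118.1 + 283.7)/EI = 401.8/EI
A unit hogging moment at Q produces rotation L₁/(3EI) + L₂/(3EI) = 3.5/EI.
Compatibility: M_Q·(L₁+L₂)/(3EI) = θ_0, giving M_Q = 114.8 kN·m (hogging).

M_Q = 114.8 kN·m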